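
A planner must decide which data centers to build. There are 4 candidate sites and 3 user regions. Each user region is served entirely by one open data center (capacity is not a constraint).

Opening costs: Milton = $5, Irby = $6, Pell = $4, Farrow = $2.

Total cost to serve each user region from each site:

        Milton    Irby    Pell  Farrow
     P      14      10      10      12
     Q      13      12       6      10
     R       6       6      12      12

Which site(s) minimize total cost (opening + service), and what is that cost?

For any fixed open set, each user region goes to its cheapest open site; total = fixed + service.
{Milton, Pell}: P→Pell 10, Q→Pell 6, R→Milton 6. Service 22; fixed 9; total 31.
{Irby, Pell}: service 22 + fixed 10 = 32
{Pell}: P→Pell 10, Q→Pell 6, R→Pell 12. Service 28; fixed 4; total 32.
{Milton, Irby, Pell, Farrow}: service 22 + fixed 17 = 39
(All 15 nonempty subsets were checked; Milton and Pell is lowest.)

Open Milton and Pell; minimum total cost 31.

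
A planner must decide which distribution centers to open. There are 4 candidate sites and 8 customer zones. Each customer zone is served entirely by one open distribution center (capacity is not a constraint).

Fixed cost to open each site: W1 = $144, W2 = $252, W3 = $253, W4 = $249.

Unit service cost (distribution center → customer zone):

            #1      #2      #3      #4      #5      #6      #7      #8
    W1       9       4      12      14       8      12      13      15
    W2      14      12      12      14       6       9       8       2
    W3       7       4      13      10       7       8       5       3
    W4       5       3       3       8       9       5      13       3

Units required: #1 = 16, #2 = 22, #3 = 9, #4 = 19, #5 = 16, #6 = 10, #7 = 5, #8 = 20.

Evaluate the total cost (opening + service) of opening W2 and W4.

Total cost: 1052

Each customer zone is assigned to its cheapest site among the open ones.
{W2, W4}: #1→W4 5·16=80, #2→W4 3·22=66, #3→W4 3·9=27, #4→W4 8·19=152, #5→W2 6·16=96, #6→W4 5·10=50, #7→W2 8·5=40, #8→W2 2·20=40. Service 551; fixed 501; total 1052.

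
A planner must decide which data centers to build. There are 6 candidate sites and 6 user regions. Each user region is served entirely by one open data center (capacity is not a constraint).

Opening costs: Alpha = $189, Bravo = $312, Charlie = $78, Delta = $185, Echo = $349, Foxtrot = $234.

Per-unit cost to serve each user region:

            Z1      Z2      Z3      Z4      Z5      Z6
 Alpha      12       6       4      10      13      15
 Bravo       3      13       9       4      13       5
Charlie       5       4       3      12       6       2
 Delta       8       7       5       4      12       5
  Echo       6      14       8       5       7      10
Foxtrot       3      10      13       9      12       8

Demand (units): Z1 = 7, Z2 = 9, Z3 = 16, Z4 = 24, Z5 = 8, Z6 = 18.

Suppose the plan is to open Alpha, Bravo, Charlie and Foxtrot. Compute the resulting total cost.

Each user region is assigned to its cheapest site among the open ones.
{Alpha, Bravo, Charlie, Foxtrot}: Z1→Bravo 3·7=21, Z2→Charlie 4·9=36, Z3→Charlie 3·16=48, Z4→Bravo 4·24=96, Z5→Charlie 6·8=48, Z6→Charlie 2·18=36. Service 285; fixed 813; total 1098.

Total cost: 1098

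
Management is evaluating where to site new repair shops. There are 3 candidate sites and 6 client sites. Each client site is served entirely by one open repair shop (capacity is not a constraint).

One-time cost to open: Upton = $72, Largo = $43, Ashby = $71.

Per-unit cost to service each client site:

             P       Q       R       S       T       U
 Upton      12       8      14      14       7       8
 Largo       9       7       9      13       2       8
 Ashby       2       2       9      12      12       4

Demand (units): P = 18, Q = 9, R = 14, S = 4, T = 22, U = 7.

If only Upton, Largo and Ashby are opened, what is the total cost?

Each client site is assigned to its cheapest site among the open ones.
{Upton, Largo, Ashby}: P→Ashby 2·18=36, Q→Ashby 2·9=18, R→Largo 9·14=126, S→Ashby 12·4=48, T→Largo 2·22=44, U→Ashby 4·7=28. Service 300; fixed 186; total 486.

Total cost: 486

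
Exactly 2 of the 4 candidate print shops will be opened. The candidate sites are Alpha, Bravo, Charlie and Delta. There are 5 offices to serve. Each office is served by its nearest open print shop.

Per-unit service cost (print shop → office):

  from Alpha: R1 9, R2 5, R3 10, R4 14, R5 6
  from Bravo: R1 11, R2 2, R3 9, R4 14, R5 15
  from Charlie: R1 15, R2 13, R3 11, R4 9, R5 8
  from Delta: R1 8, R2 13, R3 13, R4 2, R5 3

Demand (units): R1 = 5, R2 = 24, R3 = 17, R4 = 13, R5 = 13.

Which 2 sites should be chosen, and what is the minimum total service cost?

With exactly 2 open, each office uses its cheapest among the chosen.
{Bravo, Delta}: R1→Delta 8·5=40, R2→Bravo 2·24=48, R3→Bravo 9·17=153, R4→Delta 2·13=26, R5→Delta 3·13=39. Service cost 306.
{Alpha, Delta}: service cost 395
{Bravo, Charlie}: service cost 477
Among all 6 size-2 choices, {Bravo, Delta} is lowest.

Choose Bravo and Delta; total service cost 306.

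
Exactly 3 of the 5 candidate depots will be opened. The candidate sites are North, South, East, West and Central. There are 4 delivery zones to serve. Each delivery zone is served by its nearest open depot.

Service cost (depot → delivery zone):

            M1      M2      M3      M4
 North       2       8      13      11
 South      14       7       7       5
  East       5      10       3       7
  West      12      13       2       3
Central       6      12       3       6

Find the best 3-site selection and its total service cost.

Choose North, South and West; total service cost 14.

With exactly 3 open, each delivery zone uses its cheapest among the chosen.
{North, South, West}: M1→North 2, M2→South 7, M3→West 2, M4→West 3. Service cost 14.
{North, East, West}: service cost 15
{North, West, Central}: service cost 15
Among all 10 size-3 choices, {North, South, West} is lowest.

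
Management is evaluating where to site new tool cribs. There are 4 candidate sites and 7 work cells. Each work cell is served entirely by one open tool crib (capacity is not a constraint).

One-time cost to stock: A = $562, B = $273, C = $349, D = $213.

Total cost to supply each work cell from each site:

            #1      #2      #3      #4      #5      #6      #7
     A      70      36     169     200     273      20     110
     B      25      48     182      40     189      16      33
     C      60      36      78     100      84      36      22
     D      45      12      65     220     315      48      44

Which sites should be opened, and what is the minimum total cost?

Open C only; minimum total cost 765.

For any fixed open set, each work cell goes to its cheapest open site; total = fixed + service.
{C}: #1→C 60, #2→C 36, #3→C 78, #4→C 100, #5→C 84, #6→C 36, #7→C 22. Service 416; fixed 349; total 765.
{B}: service 533 + fixed 273 = 806
{B, D}: service 380 + fixed 486 = 866
{A, B, C, D}: service 264 + fixed 1397 = 1661
No other subset beats 765.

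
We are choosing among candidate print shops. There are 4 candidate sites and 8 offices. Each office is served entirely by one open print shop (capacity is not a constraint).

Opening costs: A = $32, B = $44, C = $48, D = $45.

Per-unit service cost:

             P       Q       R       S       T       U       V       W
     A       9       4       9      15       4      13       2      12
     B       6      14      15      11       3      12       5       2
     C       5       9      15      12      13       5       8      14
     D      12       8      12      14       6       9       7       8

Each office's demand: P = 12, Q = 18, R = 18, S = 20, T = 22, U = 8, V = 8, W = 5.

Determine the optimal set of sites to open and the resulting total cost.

For any fixed open set, each office goes to its cheapest open site; total = fixed + service.
{A, B, C}: P→C 5·12=60, Q→A 4·18=72, R→A 9·18=162, S→B 11·20=220, T→B 3·22=66, U→C 5·8=40, V→A 2·8=16, W→B 2·5=10. Service 646; fixed 124; total 770.
{A, B}: service 714 + fixed 76 = 790
{A, B, D}: service 690 + fixed 121 = 811
{A, B, C, D}: service 646 + fixed 169 = 815
No other subset beats 770.

Open A, B and C; minimum total cost 770.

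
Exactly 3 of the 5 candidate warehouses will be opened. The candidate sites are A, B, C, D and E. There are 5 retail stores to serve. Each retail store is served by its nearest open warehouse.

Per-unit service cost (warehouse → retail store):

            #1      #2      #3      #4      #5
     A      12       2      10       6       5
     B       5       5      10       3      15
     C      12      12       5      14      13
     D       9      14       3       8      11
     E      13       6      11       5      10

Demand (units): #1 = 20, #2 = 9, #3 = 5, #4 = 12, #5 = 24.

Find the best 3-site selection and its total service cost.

Choose A, B and D; total service cost 289.

With exactly 3 open, each retail store uses its cheapest among the chosen.
{A, B, D}: #1→B 5·20=100, #2→A 2·9=18, #3→D 3·5=15, #4→B 3·12=36, #5→A 5·24=120. Service cost 289.
{A, B, C}: service cost 299
{A, B, E}: service cost 324
Among all 10 size-3 choices, {A, B, D} is lowest.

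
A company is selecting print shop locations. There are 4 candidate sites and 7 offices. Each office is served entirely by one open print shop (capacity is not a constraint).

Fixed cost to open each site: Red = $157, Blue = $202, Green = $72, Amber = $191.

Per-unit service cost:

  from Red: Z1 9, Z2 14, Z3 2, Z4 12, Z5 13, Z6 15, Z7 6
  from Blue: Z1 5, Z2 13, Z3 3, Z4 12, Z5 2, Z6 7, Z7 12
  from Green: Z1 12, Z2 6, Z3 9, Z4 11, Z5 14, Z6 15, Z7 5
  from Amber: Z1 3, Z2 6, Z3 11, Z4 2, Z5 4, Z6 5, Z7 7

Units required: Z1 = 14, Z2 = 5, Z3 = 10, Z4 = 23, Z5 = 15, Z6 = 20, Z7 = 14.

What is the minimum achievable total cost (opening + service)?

Minimum total cost: 677

For any fixed open set, each office goes to its cheapest open site; total = fixed + service.
{Amber}: Z1→Amber 3·14=42, Z2→Amber 6·5=30, Z3→Amber 11·10=110, Z4→Amber 2·23=46, Z5→Amber 4·15=60, Z6→Amber 5·20=100, Z7→Amber 7·14=98. Service 486; fixed 191; total 677.
{Green, Amber}: Z1→Amber 3·14=42, Z2→Green 6·5=30, Z3→Green 9·10=90, Z4→Amber 2·23=46, Z5→Amber 4·15=60, Z6→Amber 5·20=100, Z7→Green 5·14=70. Service 438; fixed 263; total 701.
{Red, Amber}: Z1→Amber 3·14=42, Z2→Amber 6·5=30, Z3→Red 2·10=20, Z4→Amber 2·23=46, Z5→Amber 4·15=60, Z6→Amber 5·20=100, Z7→Red 6·14=84. Service 382; fixed 348; total 730.
{Red, Blue, Green, Amber}: service 338 + fixed 622 = 960
No other subset beats 677.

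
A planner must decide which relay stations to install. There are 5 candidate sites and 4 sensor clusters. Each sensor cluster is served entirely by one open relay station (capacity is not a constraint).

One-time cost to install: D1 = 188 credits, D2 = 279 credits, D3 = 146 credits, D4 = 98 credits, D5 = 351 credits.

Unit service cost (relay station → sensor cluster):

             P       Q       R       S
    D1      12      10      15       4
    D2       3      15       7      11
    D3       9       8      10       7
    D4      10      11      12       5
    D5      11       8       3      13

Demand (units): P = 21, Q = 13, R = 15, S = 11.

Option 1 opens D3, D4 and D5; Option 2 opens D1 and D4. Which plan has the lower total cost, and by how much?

Option 1: {D3, D4, D5}: P→D3 9·21=189, Q→D3 8·13=104, R→D5 3·15=45, S→D4 5·11=55. Service 393; fixed 595; total 988.
Option 2: {D1, D4}: P→D4 10·21=210, Q→D1 10·13=130, R→D4 12·15=180, S→D1 4·11=44. Service 564; fixed 286; total 850.
Difference: |988 − 850| = 138.

Option 2 is cheaper by 138.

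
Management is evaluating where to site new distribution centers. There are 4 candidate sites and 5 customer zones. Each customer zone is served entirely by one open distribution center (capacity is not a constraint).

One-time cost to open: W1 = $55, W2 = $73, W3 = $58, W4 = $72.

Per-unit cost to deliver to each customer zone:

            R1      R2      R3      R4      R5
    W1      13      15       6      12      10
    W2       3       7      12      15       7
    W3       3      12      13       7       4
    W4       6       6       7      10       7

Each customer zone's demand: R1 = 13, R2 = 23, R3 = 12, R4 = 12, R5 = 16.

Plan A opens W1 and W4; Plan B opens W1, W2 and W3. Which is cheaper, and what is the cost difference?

Plan A: {W1, W4}: R1→W4 6·13=78, R2→W4 6·23=138, R3→W1 6·12=72, R4→W4 10·12=120, R5→W4 7·16=112. Service 520; fixed 127; total 647.
Plan B: {W1, W2, W3}: R1→W2 3·13=39, R2→W2 7·23=161, R3→W1 6·12=72, R4→W3 7·12=84, R5→W3 4·16=64. Service 420; fixed 186; total 606.
Difference: |647 − 606| = 41.

Plan B is cheaper by 41.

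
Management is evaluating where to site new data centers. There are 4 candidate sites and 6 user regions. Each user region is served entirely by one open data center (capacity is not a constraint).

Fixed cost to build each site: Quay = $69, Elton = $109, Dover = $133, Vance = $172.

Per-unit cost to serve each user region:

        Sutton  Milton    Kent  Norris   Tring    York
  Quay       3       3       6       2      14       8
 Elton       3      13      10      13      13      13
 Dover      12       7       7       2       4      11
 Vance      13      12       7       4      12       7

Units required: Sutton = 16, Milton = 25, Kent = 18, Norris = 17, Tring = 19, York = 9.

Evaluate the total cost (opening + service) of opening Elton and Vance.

Each user region is assigned to its cheapest site among the open ones.
{Elton, Vance}: Sutton→Elton 3·16=48, Milton→Vance 12·25=300, Kent→Vance 7·18=126, Norris→Vance 4·17=68, Tring→Vance 12·19=228, York→Vance 7·9=63. Service 833; fixed 281; total 1114.

Total cost: 1114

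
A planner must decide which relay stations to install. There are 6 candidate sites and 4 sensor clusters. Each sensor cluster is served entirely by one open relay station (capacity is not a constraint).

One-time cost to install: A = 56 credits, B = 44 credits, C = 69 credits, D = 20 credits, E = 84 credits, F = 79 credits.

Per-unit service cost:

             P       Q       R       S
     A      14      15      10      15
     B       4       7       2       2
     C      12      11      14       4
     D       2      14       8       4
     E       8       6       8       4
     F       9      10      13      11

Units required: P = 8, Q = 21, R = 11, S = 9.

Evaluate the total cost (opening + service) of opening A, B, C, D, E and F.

Each sensor cluster is assigned to its cheapest site among the open ones.
{A, B, C, D, E, F}: P→D 2·8=16, Q→E 6·21=126, R→B 2·11=22, S→B 2·9=18. Service 182; fixed 352; total 534.

Total cost: 534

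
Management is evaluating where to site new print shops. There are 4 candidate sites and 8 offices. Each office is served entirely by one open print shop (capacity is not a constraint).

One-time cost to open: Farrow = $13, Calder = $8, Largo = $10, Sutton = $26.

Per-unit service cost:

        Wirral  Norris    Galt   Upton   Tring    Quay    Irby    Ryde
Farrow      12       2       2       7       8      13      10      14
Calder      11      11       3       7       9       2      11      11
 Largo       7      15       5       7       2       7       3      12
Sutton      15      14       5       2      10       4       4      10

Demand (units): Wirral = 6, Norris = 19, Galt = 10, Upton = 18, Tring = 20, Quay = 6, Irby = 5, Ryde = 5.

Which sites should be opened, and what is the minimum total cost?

For any fixed open set, each office goes to its cheapest open site; total = fixed + service.
{Farrow, Calder, Largo, Sutton}: Wirral→Largo 7·6=42, Norris→Farrow 2·19=38, Galt→Farrow 2·10=20, Upton→Sutton 2·18=36, Tring→Largo 2·20=40, Quay→Calder 2·6=12, Irby→Largo 3·5=15, Ryde→Sutton 10·5=50. Service 253; fixed 57; total 310.
{Farrow, Largo, Sutton}: Wirral→Largo 7·6=42, Norris→Farrow 2·19=38, Galt→Farrow 2·10=20, Upton→Sutton 2·18=36, Tring→Largo 2·20=40, Quay→Sutton 4·6=24, Irby→Largo 3·5=15, Ryde→Sutton 10·5=50. Service 265; fixed 49; total 314.
{Farrow, Calder, Largo}: Wirral→Largo 7·6=42, Norris→Farrow 2·19=38, Galt→Farrow 2·10=20, Upton→Farrow 7·18=126, Tring→Largo 2·20=40, Quay→Calder 2·6=12, Irby→Largo 3·5=15, Ryde→Calder 11·5=55. Service 348; fixed 31; total 379.
{Calder}: service 733 + fixed 8 = 741
No other subset beats 310.

Open Farrow, Calder, Largo and Sutton; minimum total cost 310.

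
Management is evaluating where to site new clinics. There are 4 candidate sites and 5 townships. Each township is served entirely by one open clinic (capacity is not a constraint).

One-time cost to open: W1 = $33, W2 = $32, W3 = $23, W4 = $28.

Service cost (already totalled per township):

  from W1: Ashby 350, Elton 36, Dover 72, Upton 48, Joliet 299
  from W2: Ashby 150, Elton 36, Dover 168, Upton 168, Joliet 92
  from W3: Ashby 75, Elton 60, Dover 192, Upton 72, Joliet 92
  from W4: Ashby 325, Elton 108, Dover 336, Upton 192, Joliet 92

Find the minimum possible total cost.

Minimum total cost: 379

For any fixed open set, each township goes to its cheapest open site; total = fixed + service.
{W1, W3}: Ashby→W3 75, Elton→W1 36, Dover→W1 72, Upton→W1 48, Joliet→W3 92. Service 323; fixed 56; total 379.
{W1, W3, W4}: service 323 + fixed 84 = 407
{W1, W2, W3}: Ashby→W3 75, Elton→W1 36, Dover→W1 72, Upton→W1 48, Joliet→W2 92. Service 323; fixed 88; total 411.
{W1, W2, W3, W4}: service 323 + fixed 116 = 439
No other subset beats 379.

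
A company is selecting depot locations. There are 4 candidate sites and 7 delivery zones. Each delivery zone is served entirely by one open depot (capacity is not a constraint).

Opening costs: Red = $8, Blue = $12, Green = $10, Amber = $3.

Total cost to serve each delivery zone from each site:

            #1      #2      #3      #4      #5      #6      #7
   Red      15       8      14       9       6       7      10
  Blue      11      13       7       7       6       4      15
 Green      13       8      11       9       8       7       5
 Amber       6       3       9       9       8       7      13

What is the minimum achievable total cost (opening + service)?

Minimum total cost: 58

For any fixed open set, each delivery zone goes to its cheapest open site; total = fixed + service.
{Amber}: #1→Amber 6, #2→Amber 3, #3→Amber 9, #4→Amber 9, #5→Amber 8, #6→Amber 7, #7→Amber 13. Service 55; fixed 3; total 58.
{Green, Amber}: #1→Amber 6, #2→Amber 3, #3→Amber 9, #4→Green 9, #5→Green 8, #6→Green 7, #7→Green 5. Service 47; fixed 13; total 60.
{Red, Amber}: #1→Amber 6, #2→Amber 3, #3→Amber 9, #4→Red 9, #5→Red 6, #6→Red 7, #7→Red 10. Service 50; fixed 11; total 61.
{Red, Blue, Green, Amber}: service 38 + fixed 33 = 71
No other subset beats 58.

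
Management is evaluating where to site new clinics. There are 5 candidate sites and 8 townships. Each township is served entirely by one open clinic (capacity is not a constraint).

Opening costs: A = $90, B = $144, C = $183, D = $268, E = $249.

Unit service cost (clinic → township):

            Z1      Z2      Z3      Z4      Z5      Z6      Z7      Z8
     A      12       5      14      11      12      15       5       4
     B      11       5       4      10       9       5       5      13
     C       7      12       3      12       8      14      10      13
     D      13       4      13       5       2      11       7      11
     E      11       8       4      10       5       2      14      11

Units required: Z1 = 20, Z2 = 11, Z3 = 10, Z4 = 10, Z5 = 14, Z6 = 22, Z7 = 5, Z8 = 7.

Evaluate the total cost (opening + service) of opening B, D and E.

Each township is assigned to its cheapest site among the open ones.
{B, D, E}: Z1→B 11·20=220, Z2→D 4·11=44, Z3→B 4·10=40, Z4→D 5·10=50, Z5→D 2·14=28, Z6→E 2·22=44, Z7→B 5·5=25, Z8→D 11·7=77. Service 528; fixed 661; total 1189.

Total cost: 1189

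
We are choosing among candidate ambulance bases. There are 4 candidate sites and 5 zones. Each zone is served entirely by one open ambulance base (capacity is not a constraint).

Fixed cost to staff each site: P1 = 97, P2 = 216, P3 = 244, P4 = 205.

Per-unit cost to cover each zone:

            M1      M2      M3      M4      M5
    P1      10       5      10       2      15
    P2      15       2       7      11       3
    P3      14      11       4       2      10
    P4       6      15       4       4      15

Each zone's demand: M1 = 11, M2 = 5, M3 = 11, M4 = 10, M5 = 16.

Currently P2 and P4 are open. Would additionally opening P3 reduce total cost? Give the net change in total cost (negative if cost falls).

Current service cost with {P2, P4}: 208.
Adding P3: each zone re-picks its cheapest; new service cost 188, saving 20.
Extra fixed cost: 244. Net change = 244 − 20 = 224.
(Totals: 629 → 853.)

No — net change +224 (cost rises by 224).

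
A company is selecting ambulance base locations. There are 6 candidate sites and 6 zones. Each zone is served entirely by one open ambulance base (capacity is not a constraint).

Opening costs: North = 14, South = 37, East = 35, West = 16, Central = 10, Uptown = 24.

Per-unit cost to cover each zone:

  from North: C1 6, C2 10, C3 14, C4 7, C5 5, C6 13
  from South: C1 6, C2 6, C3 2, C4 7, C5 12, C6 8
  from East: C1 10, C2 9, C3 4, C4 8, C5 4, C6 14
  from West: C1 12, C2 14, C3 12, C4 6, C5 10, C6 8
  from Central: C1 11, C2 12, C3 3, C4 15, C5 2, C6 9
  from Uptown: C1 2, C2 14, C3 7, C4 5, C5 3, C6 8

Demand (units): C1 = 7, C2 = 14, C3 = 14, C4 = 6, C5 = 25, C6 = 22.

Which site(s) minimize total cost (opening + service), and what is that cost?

For any fixed open set, each zone goes to its cheapest open site; total = fixed + service.
{South, Central, Uptown}: C1→Uptown 2·7=14, C2→South 6·14=84, C3→South 2·14=28, C4→Uptown 5·6=30, C5→Central 2·25=50, C6→South 8·22=176. Service 382; fixed 71; total 453.
{North, South, Central, Uptown}: service 382 + fixed 85 = 467
{South, Uptown}: C1→Uptown 2·7=14, C2→South 6·14=84, C3→South 2·14=28, C4→Uptown 5·6=30, C5→Uptown 3·25=75, C6→South 8·22=176. Service 407; fixed 61; total 468.
{North, South, East, West, Central, Uptown}: service 382 + fixed 136 = 518
No other subset beats 453.

Open South, Central and Uptown; minimum total cost 453.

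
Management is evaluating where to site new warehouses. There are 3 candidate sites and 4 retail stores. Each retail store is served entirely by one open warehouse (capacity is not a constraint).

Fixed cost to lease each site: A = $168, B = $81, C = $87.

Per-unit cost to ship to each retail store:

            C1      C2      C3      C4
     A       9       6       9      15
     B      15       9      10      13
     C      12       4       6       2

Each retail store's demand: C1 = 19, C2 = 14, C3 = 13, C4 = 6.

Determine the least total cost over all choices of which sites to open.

For any fixed open set, each retail store goes to its cheapest open site; total = fixed + service.
{C}: C1→C 12·19=228, C2→C 4·14=56, C3→C 6·13=78, C4→C 2·6=12. Service 374; fixed 87; total 461.
{B, C}: service 374 + fixed 168 = 542
{A, C}: service 317 + fixed 255 = 572
{A, B, C}: service 317 + fixed 336 = 653
No other subset beats 461.

Minimum total cost: 461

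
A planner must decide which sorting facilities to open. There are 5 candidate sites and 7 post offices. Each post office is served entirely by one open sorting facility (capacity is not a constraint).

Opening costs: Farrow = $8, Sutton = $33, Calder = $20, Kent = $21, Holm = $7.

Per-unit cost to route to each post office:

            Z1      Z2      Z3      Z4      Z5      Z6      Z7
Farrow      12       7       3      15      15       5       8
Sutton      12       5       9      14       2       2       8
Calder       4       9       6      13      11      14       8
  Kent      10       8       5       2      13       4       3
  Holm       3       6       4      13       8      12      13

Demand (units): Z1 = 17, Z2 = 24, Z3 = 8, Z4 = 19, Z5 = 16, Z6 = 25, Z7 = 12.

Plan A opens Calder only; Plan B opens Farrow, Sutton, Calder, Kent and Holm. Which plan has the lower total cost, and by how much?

Plan B is cheaper by 781.

Plan A: {Calder}: Z1→Calder 4·17=68, Z2→Calder 9·24=216, Z3→Calder 6·8=48, Z4→Calder 13·19=247, Z5→Calder 11·16=176, Z6→Calder 14·25=350, Z7→Calder 8·12=96. Service 1201; fixed 20; total 1221.
Plan B: {Farrow, Sutton, Calder, Kent, Holm}: Z1→Holm 3·17=51, Z2→Sutton 5·24=120, Z3→Farrow 3·8=24, Z4→Kent 2·19=38, Z5→Sutton 2·16=32, Z6→Sutton 2·25=50, Z7→Kent 3·12=36. Service 351; fixed 89; total 440.
Difference: |1221 − 440| = 781.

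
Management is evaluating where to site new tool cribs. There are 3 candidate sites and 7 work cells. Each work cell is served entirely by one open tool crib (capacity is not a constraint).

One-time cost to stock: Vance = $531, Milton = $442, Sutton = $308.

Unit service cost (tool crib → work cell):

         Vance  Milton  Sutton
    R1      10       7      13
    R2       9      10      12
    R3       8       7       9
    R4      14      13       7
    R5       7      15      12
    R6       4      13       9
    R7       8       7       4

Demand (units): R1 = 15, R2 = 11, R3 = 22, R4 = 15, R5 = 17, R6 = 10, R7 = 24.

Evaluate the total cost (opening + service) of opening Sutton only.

Total cost: 1328

Each work cell is assigned to its cheapest site among the open ones.
{Sutton}: R1→Sutton 13·15=195, R2→Sutton 12·11=132, R3→Sutton 9·22=198, R4→Sutton 7·15=105, R5→Sutton 12·17=204, R6→Sutton 9·10=90, R7→Sutton 4·24=96. Service 1020; fixed 308; total 1328.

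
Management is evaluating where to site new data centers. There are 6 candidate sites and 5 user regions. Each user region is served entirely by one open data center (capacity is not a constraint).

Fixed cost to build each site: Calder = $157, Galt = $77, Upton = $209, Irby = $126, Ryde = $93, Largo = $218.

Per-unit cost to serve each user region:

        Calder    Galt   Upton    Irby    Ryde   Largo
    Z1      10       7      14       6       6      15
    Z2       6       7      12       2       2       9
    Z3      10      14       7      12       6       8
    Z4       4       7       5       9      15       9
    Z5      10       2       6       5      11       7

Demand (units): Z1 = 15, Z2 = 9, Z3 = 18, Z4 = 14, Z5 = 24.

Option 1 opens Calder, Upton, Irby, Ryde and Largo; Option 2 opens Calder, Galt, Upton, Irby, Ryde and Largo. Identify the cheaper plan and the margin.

Option 1: {Calder, Upton, Irby, Ryde, Largo}: Z1→Irby 6·15=90, Z2→Irby 2·9=18, Z3→Ryde 6·18=108, Z4→Calder 4·14=56, Z5→Irby 5·24=120. Service 392; fixed 803; total 1195.
Option 2: {Calder, Galt, Upton, Irby, Ryde, Largo}: Z1→Irby 6·15=90, Z2→Irby 2·9=18, Z3→Ryde 6·18=108, Z4→Calder 4·14=56, Z5→Galt 2·24=48. Service 320; fixed 880; total 1200.
Difference: |1195 − 1200| = 5.

Option 1 is cheaper by 5.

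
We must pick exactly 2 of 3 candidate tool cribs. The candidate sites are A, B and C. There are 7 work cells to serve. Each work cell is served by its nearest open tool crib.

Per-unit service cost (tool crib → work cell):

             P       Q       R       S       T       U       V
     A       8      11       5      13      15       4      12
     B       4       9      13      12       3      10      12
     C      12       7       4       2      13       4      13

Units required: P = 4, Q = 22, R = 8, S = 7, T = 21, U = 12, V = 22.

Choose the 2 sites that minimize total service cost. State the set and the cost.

Choose B and C; total service cost 591.

With exactly 2 open, each work cell uses its cheapest among the chosen.
{B, C}: P→B 4·4=16, Q→C 7·22=154, R→C 4·8=32, S→C 2·7=14, T→B 3·21=63, U→C 4·12=48, V→B 12·22=264. Service cost 591.
{A, B}: service cost 713
{A, C}: service cost 817
Among all 3 size-2 choices, {B, C} is lowest.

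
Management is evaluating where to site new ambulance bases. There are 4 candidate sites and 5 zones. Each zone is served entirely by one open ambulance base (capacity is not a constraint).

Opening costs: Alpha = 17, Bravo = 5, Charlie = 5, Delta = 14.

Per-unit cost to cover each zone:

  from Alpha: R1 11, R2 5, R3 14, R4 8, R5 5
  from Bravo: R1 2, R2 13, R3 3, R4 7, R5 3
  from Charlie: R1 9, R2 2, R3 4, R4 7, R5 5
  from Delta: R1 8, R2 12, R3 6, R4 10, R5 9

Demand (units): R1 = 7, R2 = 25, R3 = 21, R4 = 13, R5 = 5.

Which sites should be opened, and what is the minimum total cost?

Open Bravo and Charlie; minimum total cost 243.

For any fixed open set, each zone goes to its cheapest open site; total = fixed + service.
{Bravo, Charlie}: R1→Bravo 2·7=14, R2→Charlie 2·25=50, R3→Bravo 3·21=63, R4→Bravo 7·13=91, R5→Bravo 3·5=15. Service 233; fixed 10; total 243.
{Bravo, Charlie, Delta}: R1→Bravo 2·7=14, R2→Charlie 2·25=50, R3→Bravo 3·21=63, R4→Bravo 7·13=91, R5→Bravo 3·5=15. Service 233; fixed 24; total 257.
{Alpha, Bravo, Charlie}: service 233 + fixed 27 = 260
{Alpha, Bravo, Charlie, Delta}: service 233 + fixed 41 = 274
No other subset beats 243.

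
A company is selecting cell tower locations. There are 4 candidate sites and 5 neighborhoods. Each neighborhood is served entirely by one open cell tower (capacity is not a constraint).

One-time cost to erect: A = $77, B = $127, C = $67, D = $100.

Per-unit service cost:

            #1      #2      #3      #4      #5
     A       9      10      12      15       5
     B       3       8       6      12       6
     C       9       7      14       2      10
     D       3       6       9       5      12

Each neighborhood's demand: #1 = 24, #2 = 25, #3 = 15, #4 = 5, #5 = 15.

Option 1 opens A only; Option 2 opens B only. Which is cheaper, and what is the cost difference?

Option 1: {A}: #1→A 9·24=216, #2→A 10·25=250, #3→A 12·15=180, #4→A 15·5=75, #5→A 5·15=75. Service 796; fixed 77; total 873.
Option 2: {B}: #1→B 3·24=72, #2→B 8·25=200, #3→B 6·15=90, #4→B 12·5=60, #5→B 6·15=90. Service 512; fixed 127; total 639.
Difference: |873 − 639| = 234.

Option 2 is cheaper by 234.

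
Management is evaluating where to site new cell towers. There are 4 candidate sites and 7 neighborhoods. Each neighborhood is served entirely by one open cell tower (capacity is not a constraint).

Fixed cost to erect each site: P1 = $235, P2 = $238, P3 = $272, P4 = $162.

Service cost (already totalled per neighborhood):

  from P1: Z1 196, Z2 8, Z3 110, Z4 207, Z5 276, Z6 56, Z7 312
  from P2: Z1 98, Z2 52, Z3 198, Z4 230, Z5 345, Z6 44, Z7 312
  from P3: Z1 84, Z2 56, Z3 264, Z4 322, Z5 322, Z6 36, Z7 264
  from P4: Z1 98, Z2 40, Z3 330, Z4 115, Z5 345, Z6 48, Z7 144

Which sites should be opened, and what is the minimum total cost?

For any fixed open set, each neighborhood goes to its cheapest open site; total = fixed + service.
{P1, P4}: Z1→P4 98, Z2→P1 8, Z3→P1 110, Z4→P4 115, Z5→P1 276, Z6→P4 48, Z7→P4 144. Service 799; fixed 397; total 1196.
{P4}: service 1120 + fixed 162 = 1282
{P2, P4}: service 984 + fixed 400 = 1384
{P1, P2, P3, P4}: Z1→P3 84, Z2→P1 8, Z3→P1 110, Z4→P4 115, Z5→P1 276, Z6→P3 36, Z7→P4 144. Service 773; fixed 907; total 1680.
No other subset beats 1196.

Open P1 and P4; minimum total cost 1196.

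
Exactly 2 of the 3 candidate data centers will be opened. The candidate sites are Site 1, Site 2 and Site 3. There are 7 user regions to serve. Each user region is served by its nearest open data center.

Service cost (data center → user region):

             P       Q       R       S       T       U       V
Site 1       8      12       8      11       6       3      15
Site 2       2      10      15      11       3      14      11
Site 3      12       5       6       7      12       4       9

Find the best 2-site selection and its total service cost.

Choose Site 2 and Site 3; total service cost 36.

With exactly 2 open, each user region uses its cheapest among the chosen.
{Site 2, Site 3}: P→Site 2 2, Q→Site 3 5, R→Site 3 6, S→Site 3 7, T→Site 2 3, U→Site 3 4, V→Site 3 9. Service cost 36.
{Site 1, Site 3}: service cost 44
{Site 1, Site 2}: service cost 48
Among all 3 size-2 choices, {Site 2, Site 3} is lowest.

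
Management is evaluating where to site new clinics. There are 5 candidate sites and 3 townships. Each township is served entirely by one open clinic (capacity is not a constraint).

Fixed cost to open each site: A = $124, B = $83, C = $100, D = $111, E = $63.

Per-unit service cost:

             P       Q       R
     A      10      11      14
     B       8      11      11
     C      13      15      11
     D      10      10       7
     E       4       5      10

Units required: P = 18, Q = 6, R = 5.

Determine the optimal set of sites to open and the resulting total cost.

For any fixed open set, each township goes to its cheapest open site; total = fixed + service.
{E}: P→E 4·18=72, Q→E 5·6=30, R→E 10·5=50. Service 152; fixed 63; total 215.
{B, E}: service 152 + fixed 146 = 298
{D, E}: service 137 + fixed 174 = 311
{A, B, C, D, E}: service 137 + fixed 481 = 618
No other subset beats 215.

Open E only; minimum total cost 215.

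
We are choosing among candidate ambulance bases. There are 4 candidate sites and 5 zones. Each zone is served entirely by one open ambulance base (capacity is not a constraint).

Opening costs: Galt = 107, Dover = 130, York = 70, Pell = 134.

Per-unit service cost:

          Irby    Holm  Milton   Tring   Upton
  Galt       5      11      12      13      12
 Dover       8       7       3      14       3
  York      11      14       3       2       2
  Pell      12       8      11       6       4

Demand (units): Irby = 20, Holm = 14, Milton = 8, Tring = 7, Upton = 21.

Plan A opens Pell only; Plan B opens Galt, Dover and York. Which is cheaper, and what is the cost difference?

Plan A: {Pell}: Irby→Pell 12·20=240, Holm→Pell 8·14=112, Milton→Pell 11·8=88, Tring→Pell 6·7=42, Upton→Pell 4·21=84. Service 566; fixed 134; total 700.
Plan B: {Galt, Dover, York}: Irby→Galt 5·20=100, Holm→Dover 7·14=98, Milton→Dover 3·8=24, Tring→York 2·7=14, Upton→York 2·21=42. Service 278; fixed 307; total 585.
Difference: |700 − 585| = 115.

Plan B is cheaper by 115.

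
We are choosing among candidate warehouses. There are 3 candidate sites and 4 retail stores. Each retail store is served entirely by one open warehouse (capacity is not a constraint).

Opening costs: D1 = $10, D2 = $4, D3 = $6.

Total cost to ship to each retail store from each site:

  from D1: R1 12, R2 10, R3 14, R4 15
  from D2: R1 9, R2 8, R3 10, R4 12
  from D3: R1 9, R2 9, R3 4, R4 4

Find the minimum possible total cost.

For any fixed open set, each retail store goes to its cheapest open site; total = fixed + service.
{D3}: R1→D3 9, R2→D3 9, R3→D3 4, R4→D3 4. Service 26; fixed 6; total 32.
{D2, D3}: R1→D2 9, R2→D2 8, R3→D3 4, R4→D3 4. Service 25; fixed 10; total 35.
{D1, D3}: service 26 + fixed 16 = 42
{D1, D2, D3}: R1→D2 9, R2→D2 8, R3→D3 4, R4→D3 4. Service 25; fixed 20; total 45.
No other subset beats 32.

Minimum total cost: 32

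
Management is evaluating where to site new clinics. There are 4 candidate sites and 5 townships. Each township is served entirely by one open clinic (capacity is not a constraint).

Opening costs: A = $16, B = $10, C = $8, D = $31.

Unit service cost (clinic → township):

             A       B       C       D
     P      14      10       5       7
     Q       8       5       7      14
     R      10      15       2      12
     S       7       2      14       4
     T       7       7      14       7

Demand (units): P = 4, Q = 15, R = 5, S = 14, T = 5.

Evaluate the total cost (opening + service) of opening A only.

Each township is assigned to its cheapest site among the open ones.
{A}: P→A 14·4=56, Q→A 8·15=120, R→A 10·5=50, S→A 7·14=98, T→A 7·5=35. Service 359; fixed 16; total 375.

Total cost: 375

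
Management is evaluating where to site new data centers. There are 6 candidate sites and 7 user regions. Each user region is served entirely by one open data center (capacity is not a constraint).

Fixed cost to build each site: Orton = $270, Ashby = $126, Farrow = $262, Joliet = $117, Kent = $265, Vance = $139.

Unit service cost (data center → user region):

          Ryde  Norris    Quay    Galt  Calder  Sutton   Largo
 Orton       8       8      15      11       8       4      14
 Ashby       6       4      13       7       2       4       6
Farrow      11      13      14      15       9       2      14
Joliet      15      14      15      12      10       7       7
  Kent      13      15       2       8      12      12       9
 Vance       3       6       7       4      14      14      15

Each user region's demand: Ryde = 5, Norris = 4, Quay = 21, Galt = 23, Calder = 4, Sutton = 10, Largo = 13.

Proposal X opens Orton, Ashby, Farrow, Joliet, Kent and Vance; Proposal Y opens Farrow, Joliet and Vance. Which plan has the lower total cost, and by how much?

Proposal X: {Orton, Ashby, Farrow, Joliet, Kent, Vance}: Ryde→Vance 3·5=15, Norris→Ashby 4·4=16, Quay→Kent 2·21=42, Galt→Vance 4·23=92, Calder→Ashby 2·4=8, Sutton→Farrow 2·10=20, Largo→Ashby 6·13=78. Service 271; fixed 1179; total 1450.
Proposal Y: {Farrow, Joliet, Vance}: Ryde→Vance 3·5=15, Norris→Vance 6·4=24, Quay→Vance 7·21=147, Galt→Vance 4·23=92, Calder→Farrow 9·4=36, Sutton→Farrow 2·10=20, Largo→Joliet 7·13=91. Service 425; fixed 518; total 943.
Difference: |1450 − 943| = 507.

Proposal Y is cheaper by 507.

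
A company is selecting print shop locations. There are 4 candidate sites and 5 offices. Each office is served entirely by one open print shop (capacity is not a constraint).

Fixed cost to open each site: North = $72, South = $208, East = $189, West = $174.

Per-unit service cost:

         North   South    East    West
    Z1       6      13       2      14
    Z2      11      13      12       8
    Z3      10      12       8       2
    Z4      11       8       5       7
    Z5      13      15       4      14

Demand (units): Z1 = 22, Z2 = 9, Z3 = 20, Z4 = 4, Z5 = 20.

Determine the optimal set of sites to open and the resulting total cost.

Open East only; minimum total cost 601.

For any fixed open set, each office goes to its cheapest open site; total = fixed + service.
{East}: Z1→East 2·22=44, Z2→East 12·9=108, Z3→East 8·20=160, Z4→East 5·4=20, Z5→East 4·20=80. Service 412; fixed 189; total 601.
{East, West}: service 256 + fixed 363 = 619
{North, East}: Z1→East 2·22=44, Z2→North 11·9=99, Z3→East 8·20=160, Z4→East 5·4=20, Z5→East 4·20=80. Service 403; fixed 261; total 664.
{North, South, East, West}: Z1→East 2·22=44, Z2→West 8·9=72, Z3→West 2·20=40, Z4→East 5·4=20, Z5→East 4·20=80. Service 256; fixed 643; total 899.
No other subset beats 601.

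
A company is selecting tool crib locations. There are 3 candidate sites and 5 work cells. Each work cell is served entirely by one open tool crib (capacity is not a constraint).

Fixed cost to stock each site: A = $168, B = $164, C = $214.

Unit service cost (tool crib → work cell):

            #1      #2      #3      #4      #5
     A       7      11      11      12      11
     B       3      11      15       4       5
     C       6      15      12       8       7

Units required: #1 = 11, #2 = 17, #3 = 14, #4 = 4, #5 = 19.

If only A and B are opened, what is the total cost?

Each work cell is assigned to its cheapest site among the open ones.
{A, B}: #1→B 3·11=33, #2→A 11·17=187, #3→A 11·14=154, #4→B 4·4=16, #5→B 5·19=95. Service 485; fixed 332; total 817.

Total cost: 817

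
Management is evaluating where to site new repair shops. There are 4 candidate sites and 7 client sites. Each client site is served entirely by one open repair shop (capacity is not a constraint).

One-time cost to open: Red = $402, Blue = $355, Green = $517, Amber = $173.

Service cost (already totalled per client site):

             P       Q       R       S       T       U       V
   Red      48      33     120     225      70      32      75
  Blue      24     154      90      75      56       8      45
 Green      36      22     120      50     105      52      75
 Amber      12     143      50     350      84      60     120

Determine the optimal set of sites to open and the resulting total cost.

Open Blue only; minimum total cost 807.

For any fixed open set, each client site goes to its cheapest open site; total = fixed + service.
{Blue}: P→Blue 24, Q→Blue 154, R→Blue 90, S→Blue 75, T→Blue 56, U→Blue 8, V→Blue 45. Service 452; fixed 355; total 807.
{Blue, Amber}: P→Amber 12, Q→Amber 143, R→Amber 50, S→Blue 75, T→Blue 56, U→Blue 8, V→Blue 45. Service 389; fixed 528; total 917.
{Green}: service 460 + fixed 517 = 977
{Red, Blue, Green, Amber}: P→Amber 12, Q→Green 22, R→Amber 50, S→Green 50, T→Blue 56, U→Blue 8, V→Blue 45. Service 243; fixed 1447; total 1690.
No other subset beats 807.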